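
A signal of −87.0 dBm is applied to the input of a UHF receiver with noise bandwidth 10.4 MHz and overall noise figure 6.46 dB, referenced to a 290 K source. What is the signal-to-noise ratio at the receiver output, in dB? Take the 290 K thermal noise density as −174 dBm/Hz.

10.4 dB

Noise floor: N = −174 + 10 log₁₀(B) + NF
10 log₁₀(1.04×10⁷) = 70.17 dB
N = −174 + 70.17 + 6.46 = −97.37 dBm
SNR = P_sig − N = −87.0 − (−97.37) = 10.37 dB → 10.4 dB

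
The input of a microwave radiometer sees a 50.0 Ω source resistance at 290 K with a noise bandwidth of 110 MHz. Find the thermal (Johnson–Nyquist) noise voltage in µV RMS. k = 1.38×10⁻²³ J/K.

9.38 µV

V_n = √(4kTRB)
4kTRB = 4 × 1.38×10⁻²³ × 290 × 5.00×10¹ × 1.10×10⁸ = 8.80×10⁻¹¹ V²
V_n = √(8.80×10⁻¹¹) = 9.38×10⁻⁶ V = 9.38 µV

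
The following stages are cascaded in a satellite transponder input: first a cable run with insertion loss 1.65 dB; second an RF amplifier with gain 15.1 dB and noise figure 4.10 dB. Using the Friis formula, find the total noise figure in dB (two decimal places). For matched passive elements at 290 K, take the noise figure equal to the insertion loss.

5.75 dB

Convert to linear (a loss of L dB is a gain of −L dB): F_i = 10^(NF_i/10), G_i = 10^(G_i,dB/10)
  Stage 1: F_1 = 10^(1.65/10) = 1.462, G_1 = 10^(−1.65/10) = 0.6839
  Stage 2: F_2 = 10^(4.10/10) = 2.570, G_2 = 10^(15.1/10) = 32.36
Friis cascade:
  F = 1.462 + (2.570 − 1)/0.6839 = 3.758
NF = 10 log₁₀(3.758) = 5.75 dB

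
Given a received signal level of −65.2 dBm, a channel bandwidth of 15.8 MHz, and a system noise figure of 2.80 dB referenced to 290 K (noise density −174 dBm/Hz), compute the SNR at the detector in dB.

34.0 dB

Noise floor: N = −174 + 10 log₁₀(B) + NF
10 log₁₀(1.58×10⁷) = 71.99 dB
N = −174 + 71.99 + 2.80 = −99.21 dBm
SNR = P_sig − N = −65.2 − (−99.21) = 34.01 dB → 34.0 dB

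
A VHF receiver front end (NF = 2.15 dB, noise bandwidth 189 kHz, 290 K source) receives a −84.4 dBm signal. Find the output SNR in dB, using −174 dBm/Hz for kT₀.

34.7 dB

Noise floor: N = −174 + 10 log₁₀(B) + NF
10 log₁₀(1.89×10⁵) = 52.76 dB
N = −174 + 52.76 + 2.15 = −119.09 dBm
SNR = P_sig − N = −84.4 − (−119.09) = 34.69 dB → 34.7 dB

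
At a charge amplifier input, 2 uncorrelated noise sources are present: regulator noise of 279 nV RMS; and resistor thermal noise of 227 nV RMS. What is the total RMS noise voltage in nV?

360 nV

Uncorrelated sources add in power (mean-square): V_tot = √(ΣV_i²)
V_tot = √[(2.79×10⁻⁷)² + (2.27×10⁻⁷)²] = 3.60×10⁻⁷ V = 360 nV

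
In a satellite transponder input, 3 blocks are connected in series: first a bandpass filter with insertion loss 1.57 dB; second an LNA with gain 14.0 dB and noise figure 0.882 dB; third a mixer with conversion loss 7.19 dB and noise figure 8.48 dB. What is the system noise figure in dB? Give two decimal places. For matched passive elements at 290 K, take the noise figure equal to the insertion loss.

Convert to linear (a loss of L dB is a gain of −L dB): F_i = 10^(NF_i/10), G_i = 10^(G_i,dB/10)
  Stage 1: F_1 = 10^(1.57/10) = 1.435, G_1 = 10^(−1.57/10) = 0.6966
  Stage 2: F_2 = 10^(0.882/10) = 1.225, G_2 = 10^(14.0/10) = 25.12
  Stage 3: F_3 = 10^(8.48/10) = 7.047, G_3 = 10^(−7.19/10) = 0.1910
Friis cascade:
  F = 1.435 + (1.225 − 1)/0.6966 + (7.047 − 1)/17.50 = 2.104
NF = 10 log₁₀(2.104) = 3.23 dB

3.23 dB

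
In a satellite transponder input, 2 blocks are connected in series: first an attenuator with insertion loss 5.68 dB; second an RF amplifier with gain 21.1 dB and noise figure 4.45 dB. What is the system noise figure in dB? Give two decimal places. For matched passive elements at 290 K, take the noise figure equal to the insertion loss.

Convert to linear (a loss of L dB is a gain of −L dB): F_i = 10^(NF_i/10), G_i = 10^(G_i,dB/10)
  Stage 1: F_1 = 10^(5.68/10) = 3.698, G_1 = 10^(−5.68/10) = 0.2704
  Stage 2: F_2 = 10^(4.45/10) = 2.786, G_2 = 10^(21.1/10) = 128.8
Friis cascade:
  F = 3.698 + (2.786 − 1)/0.2704 = 10.30
NF = 10 log₁₀(10.30) = 10.13 dB

10.13 dB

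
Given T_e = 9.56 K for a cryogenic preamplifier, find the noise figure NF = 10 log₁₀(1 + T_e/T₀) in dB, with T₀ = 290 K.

F = 1 + T_e/T₀ = 1 + 9.56/290 = 1.03297
NF = 10 log₁₀(1.03297) = 0.141 dB

0.141 dB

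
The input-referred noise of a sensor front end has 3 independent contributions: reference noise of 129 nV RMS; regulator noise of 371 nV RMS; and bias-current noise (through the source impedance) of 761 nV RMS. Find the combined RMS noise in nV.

856 nV

Uncorrelated sources add in power (mean-square): V_tot = √(ΣV_i²)
V_tot = √[(1.29×10⁻⁷)² + (3.71×10⁻⁷)² + (7.61×10⁻⁷)²] = 8.56×10⁻⁷ V = 856 nV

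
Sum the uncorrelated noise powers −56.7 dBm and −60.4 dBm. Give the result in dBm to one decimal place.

−55.2 dBm

Convert to linear, add, convert back:
P₁ = 2.14×10⁻⁹ W, P₂ = 9.12×10⁻¹⁰ W
P_tot = 3.05×10⁻⁹ W → 10 log₁₀(P_tot / 10⁻³) = −55.2 dBm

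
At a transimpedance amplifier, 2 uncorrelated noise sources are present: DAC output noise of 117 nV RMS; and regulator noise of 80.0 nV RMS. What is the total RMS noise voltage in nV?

Uncorrelated sources add in power (mean-square): V_tot = √(ΣV_i²)
V_tot = √[(1.17×10⁻⁷)² + (8.00×10⁻⁸)²] = 1.42×10⁻⁷ V = 142 nV

142 nV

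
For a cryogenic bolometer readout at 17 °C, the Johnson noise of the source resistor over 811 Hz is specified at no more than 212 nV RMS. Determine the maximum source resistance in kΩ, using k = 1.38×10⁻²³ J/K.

3.46 kΩ

T = 17 °C + 273.15 = 290.15 K
Johnson–Nyquist: V_n = √(4kTRB) ⇒ R = V_n² / (4kTB)
4kTB = 4 × 1.38×10⁻²³ × 290.15 × 8.11×10² = 1.30×10⁻¹⁷
R = (2.12×10⁻⁷)² / 1.30×10⁻¹⁷ = 3.46×10³ Ω = 3.46 kΩ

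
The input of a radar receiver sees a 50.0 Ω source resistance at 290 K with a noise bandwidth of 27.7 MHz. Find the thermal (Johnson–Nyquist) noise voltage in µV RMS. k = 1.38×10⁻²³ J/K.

V_n = √(4kTRB)
4kTRB = 4 × 1.38×10⁻²³ × 290 × 5.00×10¹ × 2.77×10⁷ = 2.22×10⁻¹¹ V²
V_n = √(2.22×10⁻¹¹) = 4.71×10⁻⁶ V = 4.71 µV

4.71 µV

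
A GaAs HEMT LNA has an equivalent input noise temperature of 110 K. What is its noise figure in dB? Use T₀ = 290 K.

1.40 dB

F = 1 + T_e/T₀ = 1 + 110/290 = 1.37931
NF = 10 log₁₀(1.37931) = 1.40 dB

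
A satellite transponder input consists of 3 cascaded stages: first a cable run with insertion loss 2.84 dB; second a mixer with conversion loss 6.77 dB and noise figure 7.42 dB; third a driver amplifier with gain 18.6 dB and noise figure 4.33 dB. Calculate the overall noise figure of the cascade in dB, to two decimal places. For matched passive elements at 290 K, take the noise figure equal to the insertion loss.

Convert to linear (a loss of L dB is a gain of −L dB): F_i = 10^(NF_i/10), G_i = 10^(G_i,dB/10)
  Stage 1: F_1 = 10^(2.84/10) = 1.923, G_1 = 10^(−2.84/10) = 0.5200
  Stage 2: F_2 = 10^(7.42/10) = 5.521, G_2 = 10^(−6.77/10) = 0.2104
  Stage 3: F_3 = 10^(4.33/10) = 2.710, G_3 = 10^(18.6/10) = 72.44
Friis cascade:
  F = 1.923 + (5.521 − 1)/0.5200 + (2.710 − 1)/0.1094 = 26.25
NF = 10 log₁₀(26.25) = 14.19 dB

14.19 dB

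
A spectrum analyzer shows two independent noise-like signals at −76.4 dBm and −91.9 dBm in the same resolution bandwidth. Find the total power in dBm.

−76.3 dBm

Convert to linear, add, convert back:
P₁ = 2.29×10⁻¹¹ W, P₂ = 6.46×10⁻¹³ W
P_tot = 2.36×10⁻¹¹ W → 10 log₁₀(P_tot / 10⁻³) = −76.3 dBm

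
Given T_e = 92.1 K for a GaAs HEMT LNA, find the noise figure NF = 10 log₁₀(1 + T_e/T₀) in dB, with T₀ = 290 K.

1.20 dB

F = 1 + T_e/T₀ = 1 + 92.1/290 = 1.31759
NF = 10 log₁₀(1.31759) = 1.20 dB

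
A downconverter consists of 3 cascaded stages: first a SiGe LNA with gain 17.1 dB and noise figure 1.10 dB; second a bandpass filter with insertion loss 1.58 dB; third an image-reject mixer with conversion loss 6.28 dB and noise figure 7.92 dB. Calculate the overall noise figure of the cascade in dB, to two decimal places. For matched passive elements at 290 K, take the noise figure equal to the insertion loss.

Convert to linear (a loss of L dB is a gain of −L dB): F_i = 10^(NF_i/10), G_i = 10^(G_i,dB/10)
  Stage 1: F_1 = 10^(1.10/10) = 1.288, G_1 = 10^(17.1/10) = 51.29
  Stage 2: F_2 = 10^(1.58/10) = 1.439, G_2 = 10^(−1.58/10) = 0.6950
  Stage 3: F_3 = 10^(7.92/10) = 6.194, G_3 = 10^(−6.28/10) = 0.2355
Friis cascade:
  F = 1.288 + (1.439 − 1)/51.29 + (6.194 − 1)/35.65 = 1.443
NF = 10 log₁₀(1.443) = 1.59 dB

1.59 dB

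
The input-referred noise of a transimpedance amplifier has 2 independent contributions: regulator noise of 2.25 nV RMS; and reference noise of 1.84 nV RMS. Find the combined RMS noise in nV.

Uncorrelated sources add in power (mean-square): V_tot = √(ΣV_i²)
V_tot = √[(2.25×10⁻⁹)² + (1.84×10⁻⁹)²] = 2.91×10⁻⁹ V = 2.91 nV

2.91 nV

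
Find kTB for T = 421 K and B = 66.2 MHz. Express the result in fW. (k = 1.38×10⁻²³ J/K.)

385 fW

P_n = kTB = 1.38×10⁻²³ × 421 × 6.62×10⁷ = 3.85×10⁻¹³ W = 385 fW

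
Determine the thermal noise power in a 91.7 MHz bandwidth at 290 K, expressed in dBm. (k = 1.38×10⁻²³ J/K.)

P_n = kTB = 1.38×10⁻²³ × 290 × 9.17×10⁷ = 3.67×10⁻¹³ W
In dBm: 10 log₁₀(3.67×10⁻¹³ / 10⁻³) = −94.4 dBm

−94.4 dBm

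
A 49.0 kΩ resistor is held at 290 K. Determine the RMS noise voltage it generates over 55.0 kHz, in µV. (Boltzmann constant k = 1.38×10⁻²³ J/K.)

V_n = √(4kTRB)
4kTRB = 4 × 1.38×10⁻²³ × 290 × 4.90×10⁴ × 5.50×10⁴ = 4.31×10⁻¹¹ V²
V_n = √(4.31×10⁻¹¹) = 6.57×10⁻⁶ V = 6.57 µV

6.57 µV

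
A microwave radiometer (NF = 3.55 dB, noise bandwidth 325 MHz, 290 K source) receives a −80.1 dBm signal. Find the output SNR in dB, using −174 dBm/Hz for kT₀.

5.2 dB

Noise floor: N = −174 + 10 log₁₀(B) + NF
10 log₁₀(3.25×10⁸) = 85.12 dB
N = −174 + 85.12 + 3.55 = −85.33 dBm
SNR = P_sig − N = −80.1 − (−85.33) = 5.23 dB → 5.2 dB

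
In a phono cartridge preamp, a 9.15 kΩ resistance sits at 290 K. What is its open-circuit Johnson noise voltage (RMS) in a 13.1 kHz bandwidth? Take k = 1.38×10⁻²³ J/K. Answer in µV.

1.39 µV

V_n = √(4kTRB)
4kTRB = 4 × 1.38×10⁻²³ × 290 × 9.15×10³ × 1.31×10⁴ = 1.92×10⁻¹² V²
V_n = √(1.92×10⁻¹²) = 1.39×10⁻⁶ V = 1.39 µV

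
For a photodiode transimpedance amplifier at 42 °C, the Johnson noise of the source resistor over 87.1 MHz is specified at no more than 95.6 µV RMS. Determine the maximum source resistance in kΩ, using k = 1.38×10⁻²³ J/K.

6.03 kΩ

T = 42 °C + 273.15 = 315.15 K
Johnson–Nyquist: V_n = √(4kTRB) ⇒ R = V_n² / (4kTB)
4kTB = 4 × 1.38×10⁻²³ × 315.15 × 8.71×10⁷ = 1.52×10⁻¹²
R = (9.56×10⁻⁵)² / 1.52×10⁻¹² = 6.03×10³ Ω = 6.03 kΩ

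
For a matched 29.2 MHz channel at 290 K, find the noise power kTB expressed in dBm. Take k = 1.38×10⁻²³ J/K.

−99.3 dBm

P_n = kTB = 1.38×10⁻²³ × 290 × 2.92×10⁷ = 1.17×10⁻¹³ W
In dBm: 10 log₁₀(1.17×10⁻¹³ / 10⁻³) = −99.3 dBm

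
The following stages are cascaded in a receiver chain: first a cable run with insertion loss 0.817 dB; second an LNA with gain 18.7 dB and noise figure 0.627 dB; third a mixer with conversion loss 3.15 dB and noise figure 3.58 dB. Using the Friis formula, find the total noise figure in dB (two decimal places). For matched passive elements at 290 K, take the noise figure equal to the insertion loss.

1.51 dB

Convert to linear (a loss of L dB is a gain of −L dB): F_i = 10^(NF_i/10), G_i = 10^(G_i,dB/10)
  Stage 1: F_1 = 10^(0.817/10) = 1.207, G_1 = 10^(−0.817/10) = 0.8285
  Stage 2: F_2 = 10^(0.627/10) = 1.155, G_2 = 10^(18.7/10) = 74.13
  Stage 3: F_3 = 10^(3.58/10) = 2.280, G_3 = 10^(−3.15/10) = 0.4842
Friis cascade:
  F = 1.207 + (1.155 − 1)/0.8285 + (2.280 − 1)/61.42 = 1.415
NF = 10 log₁₀(1.415) = 1.51 dB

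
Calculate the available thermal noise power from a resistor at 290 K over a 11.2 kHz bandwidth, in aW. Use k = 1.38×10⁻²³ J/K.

P_n = kTB = 1.38×10⁻²³ × 290 × 1.12×10⁴ = 4.48×10⁻¹⁷ W = 44.8 aW

44.8 aW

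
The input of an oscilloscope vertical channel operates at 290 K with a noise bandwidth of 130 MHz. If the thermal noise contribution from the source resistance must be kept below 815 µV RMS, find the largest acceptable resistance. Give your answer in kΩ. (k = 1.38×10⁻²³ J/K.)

319 kΩ

Johnson–Nyquist: V_n = √(4kTRB) ⇒ R = V_n² / (4kTB)
4kTB = 4 × 1.38×10⁻²³ × 290 × 1.30×10⁸ = 2.08×10⁻¹²
R = (8.15×10⁻⁴)² / 2.08×10⁻¹² = 3.19×10⁵ Ω = 319 kΩ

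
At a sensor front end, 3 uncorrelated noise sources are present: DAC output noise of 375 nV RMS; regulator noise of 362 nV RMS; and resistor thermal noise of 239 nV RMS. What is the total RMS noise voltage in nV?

573 nV

Uncorrelated sources add in power (mean-square): V_tot = √(ΣV_i²)
V_tot = √[(3.75×10⁻⁷)² + (3.62×10⁻⁷)² + (2.39×10⁻⁷)²] = 5.73×10⁻⁷ V = 573 nV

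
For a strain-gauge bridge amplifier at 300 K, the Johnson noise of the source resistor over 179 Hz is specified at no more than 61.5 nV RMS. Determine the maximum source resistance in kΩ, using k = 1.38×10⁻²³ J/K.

Johnson–Nyquist: V_n = √(4kTRB) ⇒ R = V_n² / (4kTB)
4kTB = 4 × 1.38×10⁻²³ × 300 × 1.79×10² = 2.96×10⁻¹⁸
R = (6.15×10⁻⁸)² / 2.96×10⁻¹⁸ = 1.28×10³ Ω = 1.28 kΩ

1.28 kΩ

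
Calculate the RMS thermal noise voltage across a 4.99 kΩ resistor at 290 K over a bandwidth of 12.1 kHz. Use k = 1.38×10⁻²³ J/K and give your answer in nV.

983 nV

V_n = √(4kTRB)
4kTRB = 4 × 1.38×10⁻²³ × 290 × 4.99×10³ × 1.21×10⁴ = 9.67×10⁻¹³ V²
V_n = √(9.67×10⁻¹³) = 9.83×10⁻⁷ V = 983 nV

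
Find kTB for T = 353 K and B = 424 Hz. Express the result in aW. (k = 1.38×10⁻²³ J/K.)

2.07 aW

P_n = kTB = 1.38×10⁻²³ × 353 × 4.24×10² = 2.07×10⁻¹⁸ W = 2.07 aW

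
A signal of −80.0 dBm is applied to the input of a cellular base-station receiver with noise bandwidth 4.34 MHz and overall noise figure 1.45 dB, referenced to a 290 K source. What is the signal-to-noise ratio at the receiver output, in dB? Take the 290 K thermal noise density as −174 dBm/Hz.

26.2 dB

Noise floor: N = −174 + 10 log₁₀(B) + NF
10 log₁₀(4.34×10⁶) = 66.37 dB
N = −174 + 66.37 + 1.45 = −106.18 dBm
SNR = P_sig − N = −80.0 − (−106.18) = 26.18 dB → 26.2 dB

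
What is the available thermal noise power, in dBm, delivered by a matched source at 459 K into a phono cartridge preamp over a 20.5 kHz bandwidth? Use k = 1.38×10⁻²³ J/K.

−128.9 dBm

P_n = kTB = 1.38×10⁻²³ × 459 × 2.05×10⁴ = 1.30×10⁻¹⁶ W
In dBm: 10 log₁₀(1.30×10⁻¹⁶ / 10⁻³) = −128.9 dBm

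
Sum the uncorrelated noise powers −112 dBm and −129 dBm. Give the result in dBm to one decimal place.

Convert to linear, add, convert back:
P₁ = 6.31×10⁻¹⁵ W, P₂ = 1.26×10⁻¹⁶ W
P_tot = 6.44×10⁻¹⁵ W → 10 log₁₀(P_tot / 10⁻³) = −111.9 dBm

−111.9 dBm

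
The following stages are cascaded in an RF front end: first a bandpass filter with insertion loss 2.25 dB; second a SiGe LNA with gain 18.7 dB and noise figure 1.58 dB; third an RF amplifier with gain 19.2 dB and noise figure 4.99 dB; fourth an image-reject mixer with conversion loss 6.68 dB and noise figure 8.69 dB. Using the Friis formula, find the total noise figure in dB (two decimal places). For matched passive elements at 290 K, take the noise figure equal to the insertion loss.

3.92 dB

Convert to linear (a loss of L dB is a gain of −L dB): F_i = 10^(NF_i/10), G_i = 10^(G_i,dB/10)
  Stage 1: F_1 = 10^(2.25/10) = 1.679, G_1 = 10^(−2.25/10) = 0.5957
  Stage 2: F_2 = 10^(1.58/10) = 1.439, G_2 = 10^(18.7/10) = 74.13
  Stage 3: F_3 = 10^(4.99/10) = 3.155, G_3 = 10^(19.2/10) = 83.18
  Stage 4: F_4 = 10^(8.69/10) = 7.396, G_4 = 10^(−6.68/10) = 0.2148
Friis cascade:
  F = 1.679 + (1.439 − 1)/0.5957 + (3.155 − 1)/44.16 + (7.396 − 1)/3673 = 2.466
NF = 10 log₁₀(2.466) = 3.92 dB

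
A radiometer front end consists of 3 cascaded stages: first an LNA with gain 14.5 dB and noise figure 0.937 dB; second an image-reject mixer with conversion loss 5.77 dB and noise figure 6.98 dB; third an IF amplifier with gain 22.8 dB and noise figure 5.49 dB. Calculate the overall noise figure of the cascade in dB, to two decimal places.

Convert to linear (a loss of L dB is a gain of −L dB): F_i = 10^(NF_i/10), G_i = 10^(G_i,dB/10)
  Stage 1: F_1 = 10^(0.937/10) = 1.241, G_1 = 10^(14.5/10) = 28.18
  Stage 2: F_2 = 10^(6.98/10) = 4.989, G_2 = 10^(−5.77/10) = 0.2649
  Stage 3: F_3 = 10^(5.49/10) = 3.540, G_3 = 10^(22.8/10) = 190.5
Friis cascade:
  F = 1.241 + (4.989 − 1)/28.18 + (3.540 − 1)/7.464 = 1.723
NF = 10 log₁₀(1.723) = 2.36 dB

2.36 dB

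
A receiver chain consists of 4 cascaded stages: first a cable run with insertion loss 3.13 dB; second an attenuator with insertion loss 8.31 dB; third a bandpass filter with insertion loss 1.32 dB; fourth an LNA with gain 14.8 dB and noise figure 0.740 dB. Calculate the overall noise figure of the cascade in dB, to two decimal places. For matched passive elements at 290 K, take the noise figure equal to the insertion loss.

Convert to linear (a loss of L dB is a gain of −L dB): F_i = 10^(NF_i/10), G_i = 10^(G_i,dB/10)
  Stage 1: F_1 = 10^(3.13/10) = 2.056, G_1 = 10^(−3.13/10) = 0.4864
  Stage 2: F_2 = 10^(8.31/10) = 6.776, G_2 = 10^(−8.31/10) = 0.1476
  Stage 3: F_3 = 10^(1.32/10) = 1.355, G_3 = 10^(−1.32/10) = 0.7379
  Stage 4: F_4 = 10^(0.740/10) = 1.186, G_4 = 10^(14.8/10) = 30.20
Friis cascade:
  F = 2.056 + (6.776 − 1)/0.4864 + (1.355 − 1)/0.07178 + (1.186 − 1)/0.05297 = 22.39
NF = 10 log₁₀(22.39) = 13.50 dB

13.50 dB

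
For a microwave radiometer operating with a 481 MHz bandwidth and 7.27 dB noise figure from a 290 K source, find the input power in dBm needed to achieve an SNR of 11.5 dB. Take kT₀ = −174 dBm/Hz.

−68.4 dBm

Sensitivity = −174 + 10 log₁₀(B) + NF + SNR_min
= −174 + 86.82 + 7.27 + 11.5
= −68.41 dBm → −68.4 dBm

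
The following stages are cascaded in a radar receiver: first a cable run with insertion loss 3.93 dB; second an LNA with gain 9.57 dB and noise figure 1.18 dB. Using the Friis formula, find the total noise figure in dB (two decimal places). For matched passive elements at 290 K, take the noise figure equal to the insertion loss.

5.11 dB

Convert to linear (a loss of L dB is a gain of −L dB): F_i = 10^(NF_i/10), G_i = 10^(G_i,dB/10)
  Stage 1: F_1 = 10^(3.93/10) = 2.472, G_1 = 10^(−3.93/10) = 0.4046
  Stage 2: F_2 = 10^(1.18/10) = 1.312, G_2 = 10^(9.57/10) = 9.057
Friis cascade:
  F = 2.472 + (1.312 − 1)/0.4046 = 3.243
NF = 10 log₁₀(3.243) = 5.11 dB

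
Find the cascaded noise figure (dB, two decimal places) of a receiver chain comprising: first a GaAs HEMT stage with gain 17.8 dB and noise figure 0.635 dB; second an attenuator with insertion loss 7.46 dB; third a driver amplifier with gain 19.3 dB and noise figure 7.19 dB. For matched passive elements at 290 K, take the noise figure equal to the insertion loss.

2.11 dB

Convert to linear (a loss of L dB is a gain of −L dB): F_i = 10^(NF_i/10), G_i = 10^(G_i,dB/10)
  Stage 1: F_1 = 10^(0.635/10) = 1.157, G_1 = 10^(17.8/10) = 60.26
  Stage 2: F_2 = 10^(7.46/10) = 5.572, G_2 = 10^(−7.46/10) = 0.1795
  Stage 3: F_3 = 10^(7.19/10) = 5.236, G_3 = 10^(19.3/10) = 85.11
Friis cascade:
  F = 1.157 + (5.572 − 1)/60.26 + (5.236 − 1)/10.81 = 1.625
NF = 10 log₁₀(1.625) = 2.11 dB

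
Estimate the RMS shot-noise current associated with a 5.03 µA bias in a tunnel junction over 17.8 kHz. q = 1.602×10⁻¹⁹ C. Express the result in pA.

I_n = √(2qI·B)
2qI·B = 2 × 1.602×10⁻¹⁹ × 5.03×10⁻⁶ × 1.78×10⁴ = 2.87×10⁻²⁰ A²
I_n = √(2.87×10⁻²⁰) = 1.69×10⁻¹⁰ A = 169 pA

169 pA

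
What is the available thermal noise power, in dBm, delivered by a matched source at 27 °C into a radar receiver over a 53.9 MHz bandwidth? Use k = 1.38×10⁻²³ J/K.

T = 27 °C + 273.15 = 300.15 K
P_n = kTB = 1.38×10⁻²³ × 300.15 × 5.39×10⁷ = 2.23×10⁻¹³ W
In dBm: 10 log₁₀(2.23×10⁻¹³ / 10⁻³) = −96.5 dBm

−96.5 dBm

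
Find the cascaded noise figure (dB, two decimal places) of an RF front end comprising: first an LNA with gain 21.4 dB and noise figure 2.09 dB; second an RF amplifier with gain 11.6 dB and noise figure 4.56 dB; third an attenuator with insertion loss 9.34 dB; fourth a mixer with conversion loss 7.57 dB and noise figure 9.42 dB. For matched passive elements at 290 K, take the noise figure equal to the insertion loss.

Convert to linear (a loss of L dB is a gain of −L dB): F_i = 10^(NF_i/10), G_i = 10^(G_i,dB/10)
  Stage 1: F_1 = 10^(2.09/10) = 1.618, G_1 = 10^(21.4/10) = 138.0
  Stage 2: F_2 = 10^(4.56/10) = 2.858, G_2 = 10^(11.6/10) = 14.45
  Stage 3: F_3 = 10^(9.34/10) = 8.590, G_3 = 10^(−9.34/10) = 0.1164
  Stage 4: F_4 = 10^(9.42/10) = 8.750, G_4 = 10^(−7.57/10) = 0.1750
Friis cascade:
  F = 1.618 + (2.858 − 1)/138.0 + (8.590 − 1)/1995 + (8.750 − 1)/232.3 = 1.669
NF = 10 log₁₀(1.669) = 2.22 dB

2.22 dB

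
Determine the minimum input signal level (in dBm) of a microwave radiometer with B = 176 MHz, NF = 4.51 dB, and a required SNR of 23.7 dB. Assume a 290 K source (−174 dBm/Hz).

−63.3 dBm

Sensitivity = −174 + 10 log₁₀(B) + NF + SNR_min
= −174 + 82.46 + 4.51 + 23.7
= −63.33 dBm → −63.3 dBm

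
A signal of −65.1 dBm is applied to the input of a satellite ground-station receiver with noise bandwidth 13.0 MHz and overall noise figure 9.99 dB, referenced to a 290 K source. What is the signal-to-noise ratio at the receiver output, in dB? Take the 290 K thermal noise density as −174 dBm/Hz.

27.8 dB

Noise floor: N = −174 + 10 log₁₀(B) + NF
10 log₁₀(1.30×10⁷) = 71.14 dB
N = −174 + 71.14 + 9.99 = −92.87 dBm
SNR = P_sig − N = −65.1 − (−92.87) = 27.77 dB → 27.8 dB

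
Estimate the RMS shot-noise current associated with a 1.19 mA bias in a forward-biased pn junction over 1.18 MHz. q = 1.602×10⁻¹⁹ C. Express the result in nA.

21.2 nA

I_n = √(2qI·B)
2qI·B = 2 × 1.602×10⁻¹⁹ × 1.19×10⁻³ × 1.18×10⁶ = 4.50×10⁻¹⁶ A²
I_n = √(4.50×10⁻¹⁶) = 2.12×10⁻⁸ A = 21.2 nA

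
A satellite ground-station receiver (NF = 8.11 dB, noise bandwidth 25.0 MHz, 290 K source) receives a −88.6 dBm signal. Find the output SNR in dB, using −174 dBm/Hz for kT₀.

Noise floor: N = −174 + 10 log₁₀(B) + NF
10 log₁₀(2.50×10⁷) = 73.98 dB
N = −174 + 73.98 + 8.11 = −91.91 dBm
SNR = P_sig − N = −88.6 − (−91.91) = 3.31 dB → 3.3 dB

3.3 dB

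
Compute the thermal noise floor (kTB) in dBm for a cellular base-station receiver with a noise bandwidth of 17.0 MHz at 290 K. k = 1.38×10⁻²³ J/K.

P_n = kTB = 1.38×10⁻²³ × 290 × 1.70×10⁷ = 6.80×10⁻¹⁴ W
In dBm: 10 log₁₀(6.80×10⁻¹⁴ / 10⁻³) = −101.7 dBm

−101.7 dBm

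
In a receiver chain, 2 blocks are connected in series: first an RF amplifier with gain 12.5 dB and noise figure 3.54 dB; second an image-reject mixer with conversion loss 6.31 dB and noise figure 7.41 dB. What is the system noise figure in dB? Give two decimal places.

Convert to linear (a loss of L dB is a gain of −L dB): F_i = 10^(NF_i/10), G_i = 10^(G_i,dB/10)
  Stage 1: F_1 = 10^(3.54/10) = 2.259, G_1 = 10^(12.5/10) = 17.78
  Stage 2: F_2 = 10^(7.41/10) = 5.508, G_2 = 10^(−6.31/10) = 0.2339
Friis cascade:
  F = 2.259 + (5.508 − 1)/17.78 = 2.513
NF = 10 log₁₀(2.513) = 4.00 dB

4.00 dB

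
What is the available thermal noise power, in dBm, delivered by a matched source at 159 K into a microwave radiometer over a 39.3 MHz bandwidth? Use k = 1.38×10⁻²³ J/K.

P_n = kTB = 1.38×10⁻²³ × 159 × 3.93×10⁷ = 8.62×10⁻¹⁴ W
In dBm: 10 log₁₀(8.62×10⁻¹⁴ / 10⁻³) = −100.6 dBm

−100.6 dBm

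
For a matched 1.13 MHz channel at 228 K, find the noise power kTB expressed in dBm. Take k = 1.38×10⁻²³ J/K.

−114.5 dBm

P_n = kTB = 1.38×10⁻²³ × 228 × 1.13×10⁶ = 3.56×10⁻¹⁵ W
In dBm: 10 log₁₀(3.56×10⁻¹⁵ / 10⁻³) = −114.5 dBm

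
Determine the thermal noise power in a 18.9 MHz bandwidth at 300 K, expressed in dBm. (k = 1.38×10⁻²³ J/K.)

−101.1 dBm

P_n = kTB = 1.38×10⁻²³ × 300 × 1.89×10⁷ = 7.82×10⁻¹⁴ W
In dBm: 10 log₁₀(7.82×10⁻¹⁴ / 10⁻³) = −101.1 dBm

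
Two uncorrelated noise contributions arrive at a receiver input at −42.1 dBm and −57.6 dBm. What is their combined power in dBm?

Convert to linear, add, convert back:
P₁ = 6.17×10⁻⁸ W, P₂ = 1.74×10⁻⁹ W
P_tot = 6.34×10⁻⁸ W → 10 log₁₀(P_tot / 10⁻³) = −42.0 dBm

−42.0 dBm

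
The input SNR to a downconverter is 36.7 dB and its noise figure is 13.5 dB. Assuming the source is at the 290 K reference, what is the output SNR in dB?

23.2 dB

By definition F = SNR_in/SNR_out, so in dB: SNR_out = SNR_in − NF
SNR_out = 36.7 − 13.5 = 23.2 dB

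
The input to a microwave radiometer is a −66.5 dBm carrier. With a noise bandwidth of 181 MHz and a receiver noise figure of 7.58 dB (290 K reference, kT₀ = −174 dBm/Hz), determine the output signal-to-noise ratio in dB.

Noise floor: N = −174 + 10 log₁₀(B) + NF
10 log₁₀(1.81×10⁸) = 82.58 dB
N = −174 + 82.58 + 7.58 = −83.84 dBm
SNR = P_sig − N = −66.5 − (−83.84) = 17.34 dB → 17.3 dB

17.3 dB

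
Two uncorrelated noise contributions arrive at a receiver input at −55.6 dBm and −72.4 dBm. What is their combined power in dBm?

−55.5 dBm

Convert to linear, add, convert back:
P₁ = 2.75×10⁻⁹ W, P₂ = 5.75×10⁻¹¹ W
P_tot = 2.81×10⁻⁹ W → 10 log₁₀(P_tot / 10⁻³) = −55.5 dBm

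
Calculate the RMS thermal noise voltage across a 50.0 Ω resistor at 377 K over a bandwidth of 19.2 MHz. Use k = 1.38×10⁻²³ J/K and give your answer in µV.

4.47 µV

V_n = √(4kTRB)
4kTRB = 4 × 1.38×10⁻²³ × 377 × 5.00×10¹ × 1.92×10⁷ = 2.00×10⁻¹¹ V²
V_n = √(2.00×10⁻¹¹) = 4.47×10⁻⁶ V = 4.47 µV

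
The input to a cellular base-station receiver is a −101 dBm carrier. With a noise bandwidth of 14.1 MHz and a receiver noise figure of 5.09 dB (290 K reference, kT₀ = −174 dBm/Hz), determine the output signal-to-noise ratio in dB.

Noise floor: N = −174 + 10 log₁₀(B) + NF
10 log₁₀(1.41×10⁷) = 71.49 dB
N = −174 + 71.49 + 5.09 = −97.42 dBm
SNR = P_sig − N = −101 − (−97.42) = −3.58 dB → −3.6 dB

−3.6 dB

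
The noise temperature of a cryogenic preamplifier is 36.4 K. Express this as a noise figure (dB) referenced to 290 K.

F = 1 + T_e/T₀ = 1 + 36.4/290 = 1.12552
NF = 10 log₁₀(1.12552) = 0.514 dB

0.514 dB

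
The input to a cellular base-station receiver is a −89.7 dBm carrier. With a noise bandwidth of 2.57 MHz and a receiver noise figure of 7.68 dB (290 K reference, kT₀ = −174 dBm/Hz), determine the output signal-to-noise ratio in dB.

Noise floor: N = −174 + 10 log₁₀(B) + NF
10 log₁₀(2.57×10⁶) = 64.1 dB
N = −174 + 64.1 + 7.68 = −102.22 dBm
SNR = P_sig − N = −89.7 − (−102.22) = 12.52 dB → 12.5 dB

12.5 dB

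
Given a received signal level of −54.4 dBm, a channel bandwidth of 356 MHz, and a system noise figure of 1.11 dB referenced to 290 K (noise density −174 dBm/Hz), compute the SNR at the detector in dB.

33.0 dB

Noise floor: N = −174 + 10 log₁₀(B) + NF
10 log₁₀(3.56×10⁸) = 85.51 dB
N = −174 + 85.51 + 1.11 = −87.38 dBm
SNR = P_sig − N = −54.4 − (−87.38) = 32.98 dB → 33.0 dB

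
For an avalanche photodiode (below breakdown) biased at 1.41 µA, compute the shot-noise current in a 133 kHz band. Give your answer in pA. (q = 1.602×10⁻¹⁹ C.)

I_n = √(2qI·B)
2qI·B = 2 × 1.602×10⁻¹⁹ × 1.41×10⁻⁶ × 1.33×10⁵ = 6.01×10⁻²⁰ A²
I_n = √(6.01×10⁻²⁰) = 2.45×10⁻¹⁰ A = 245 pA

245 pA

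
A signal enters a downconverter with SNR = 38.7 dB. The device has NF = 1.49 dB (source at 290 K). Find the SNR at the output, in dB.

By definition F = SNR_in/SNR_out, so in dB: SNR_out = SNR_in − NF
SNR_out = 38.7 − 1.49 = 37.21 dB

37.21 dB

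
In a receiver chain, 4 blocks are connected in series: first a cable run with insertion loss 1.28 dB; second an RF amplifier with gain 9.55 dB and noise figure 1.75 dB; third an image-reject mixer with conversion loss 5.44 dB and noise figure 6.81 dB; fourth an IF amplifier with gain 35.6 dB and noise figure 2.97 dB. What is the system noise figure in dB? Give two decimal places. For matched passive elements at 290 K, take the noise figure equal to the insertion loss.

Convert to linear (a loss of L dB is a gain of −L dB): F_i = 10^(NF_i/10), G_i = 10^(G_i,dB/10)
  Stage 1: F_1 = 10^(1.28/10) = 1.343, G_1 = 10^(−1.28/10) = 0.7447
  Stage 2: F_2 = 10^(1.75/10) = 1.496, G_2 = 10^(9.55/10) = 9.016
  Stage 3: F_3 = 10^(6.81/10) = 4.797, G_3 = 10^(−5.44/10) = 0.2858
  Stage 4: F_4 = 10^(2.97/10) = 1.982, G_4 = 10^(35.6/10) = 3631
Friis cascade:
  F = 1.343 + (1.496 − 1)/0.7447 + (4.797 − 1)/6.714 + (1.982 − 1)/1.919 = 3.086
NF = 10 log₁₀(3.086) = 4.89 dB

4.89 dB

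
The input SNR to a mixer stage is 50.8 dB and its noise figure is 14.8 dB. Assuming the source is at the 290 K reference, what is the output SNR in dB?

By definition F = SNR_in/SNR_out, so in dB: SNR_out = SNR_in − NF
SNR_out = 50.8 − 14.8 = 36.0 dB

36.0 dB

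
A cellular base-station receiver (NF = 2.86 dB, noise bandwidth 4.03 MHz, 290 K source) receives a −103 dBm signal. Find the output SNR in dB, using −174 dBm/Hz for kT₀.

Noise floor: N = −174 + 10 log₁₀(B) + NF
10 log₁₀(4.03×10⁶) = 66.05 dB
N = −174 + 66.05 + 2.86 = −105.09 dBm
SNR = P_sig − N = −103 − (−105.09) = 2.09 dB → 2.1 dB

2.1 dB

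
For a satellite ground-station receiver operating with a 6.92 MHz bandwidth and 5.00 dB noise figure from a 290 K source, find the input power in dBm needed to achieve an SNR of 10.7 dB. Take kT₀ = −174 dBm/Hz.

Sensitivity = −174 + 10 log₁₀(B) + NF + SNR_min
= −174 + 68.4 + 5.00 + 10.7
= −89.90 dBm → −89.9 dBm

−89.9 dBm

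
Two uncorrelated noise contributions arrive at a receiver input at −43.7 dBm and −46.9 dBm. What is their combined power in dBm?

−42.0 dBm

Convert to linear, add, convert back:
P₁ = 4.27×10⁻⁸ W, P₂ = 2.04×10⁻⁸ W
P_tot = 6.31×10⁻⁸ W → 10 log₁₀(P_tot / 10⁻³) = −42.0 dBm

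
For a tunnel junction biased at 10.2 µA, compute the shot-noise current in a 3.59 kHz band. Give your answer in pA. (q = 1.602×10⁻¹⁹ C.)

I_n = √(2qI·B)
2qI·B = 2 × 1.602×10⁻¹⁹ × 1.02×10⁻⁵ × 3.59×10³ = 1.17×10⁻²⁰ A²
I_n = √(1.17×10⁻²⁰) = 1.08×10⁻¹⁰ A = 108 pA

108 pA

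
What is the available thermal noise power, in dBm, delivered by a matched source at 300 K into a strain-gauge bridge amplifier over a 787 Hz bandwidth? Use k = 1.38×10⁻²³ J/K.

P_n = kTB = 1.38×10⁻²³ × 300 × 7.87×10² = 3.26×10⁻¹⁸ W
In dBm: 10 log₁₀(3.26×10⁻¹⁸ / 10⁻³) = −144.9 dBm

−144.9 dBm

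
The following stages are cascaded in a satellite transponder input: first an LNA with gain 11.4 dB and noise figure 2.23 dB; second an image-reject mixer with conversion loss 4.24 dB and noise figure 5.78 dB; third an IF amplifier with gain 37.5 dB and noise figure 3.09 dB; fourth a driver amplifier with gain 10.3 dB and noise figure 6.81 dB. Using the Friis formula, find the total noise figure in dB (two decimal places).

3.16 dB

Convert to linear (a loss of L dB is a gain of −L dB): F_i = 10^(NF_i/10), G_i = 10^(G_i,dB/10)
  Stage 1: F_1 = 10^(2.23/10) = 1.671, G_1 = 10^(11.4/10) = 13.80
  Stage 2: F_2 = 10^(5.78/10) = 3.784, G_2 = 10^(−4.24/10) = 0.3767
  Stage 3: F_3 = 10^(3.09/10) = 2.037, G_3 = 10^(37.5/10) = 5623
  Stage 4: F_4 = 10^(6.81/10) = 4.797, G_4 = 10^(10.3/10) = 10.72
Friis cascade:
  F = 1.671 + (3.784 − 1)/13.80 + (2.037 − 1)/5.200 + (4.797 − 1)/2.924×10⁴ = 2.072
NF = 10 log₁₀(2.072) = 3.16 dB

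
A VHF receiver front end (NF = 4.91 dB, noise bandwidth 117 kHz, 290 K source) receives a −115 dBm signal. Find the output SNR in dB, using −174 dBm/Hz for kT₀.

3.4 dB

Noise floor: N = −174 + 10 log₁₀(B) + NF
10 log₁₀(1.17×10⁵) = 50.68 dB
N = −174 + 50.68 + 4.91 = −118.41 dBm
SNR = P_sig − N = −115 − (−118.41) = 3.41 dB → 3.4 dB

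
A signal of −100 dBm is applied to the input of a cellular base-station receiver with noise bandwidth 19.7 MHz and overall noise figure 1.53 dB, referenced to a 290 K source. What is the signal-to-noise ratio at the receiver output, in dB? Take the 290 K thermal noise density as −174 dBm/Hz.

−0.5 dB

Noise floor: N = −174 + 10 log₁₀(B) + NF
10 log₁₀(1.97×10⁷) = 72.94 dB
N = −174 + 72.94 + 1.53 = −99.53 dBm
SNR = P_sig − N = −100 − (−99.53) = −0.47 dB → −0.5 dB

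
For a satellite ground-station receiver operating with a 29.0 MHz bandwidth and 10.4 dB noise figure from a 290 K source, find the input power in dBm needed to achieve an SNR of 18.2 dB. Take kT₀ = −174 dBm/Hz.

−70.8 dBm

Sensitivity = −174 + 10 log₁₀(B) + NF + SNR_min
= −174 + 74.62 + 10.4 + 18.2
= −70.78 dBm → −70.8 dBm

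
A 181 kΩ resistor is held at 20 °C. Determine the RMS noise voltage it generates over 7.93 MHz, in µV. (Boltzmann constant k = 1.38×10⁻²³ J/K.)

152 µV

T = 20 °C + 273.15 = 293.15 K
V_n = √(4kTRB)
4kTRB = 4 × 1.38×10⁻²³ × 293.15 × 1.81×10⁵ × 7.93×10⁶ = 2.32×10⁻⁸ V²
V_n = √(2.32×10⁻⁸) = 1.52×10⁻⁴ V = 152 µV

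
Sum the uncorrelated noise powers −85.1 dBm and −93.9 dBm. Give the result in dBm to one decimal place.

Convert to linear, add, convert back:
P₁ = 3.09×10⁻¹² W, P₂ = 4.07×10⁻¹³ W
P_tot = 3.50×10⁻¹² W → 10 log₁₀(P_tot / 10⁻³) = −84.6 dBm

−84.6 dBm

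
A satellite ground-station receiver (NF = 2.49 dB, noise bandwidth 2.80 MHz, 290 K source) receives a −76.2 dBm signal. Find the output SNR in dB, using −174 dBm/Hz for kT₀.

30.8 dB

Noise floor: N = −174 + 10 log₁₀(B) + NF
10 log₁₀(2.80×10⁶) = 64.47 dB
N = −174 + 64.47 + 2.49 = −107.04 dBm
SNR = P_sig − N = −76.2 − (−107.04) = 30.84 dB → 30.8 dB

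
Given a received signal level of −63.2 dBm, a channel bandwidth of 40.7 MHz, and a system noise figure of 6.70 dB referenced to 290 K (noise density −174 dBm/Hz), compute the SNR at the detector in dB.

Noise floor: N = −174 + 10 log₁₀(B) + NF
10 log₁₀(4.07×10⁷) = 76.1 dB
N = −174 + 76.1 + 6.70 = −91.20 dBm
SNR = P_sig − N = −63.2 − (−91.20) = 28.00 dB → 28.0 dB

28.0 dB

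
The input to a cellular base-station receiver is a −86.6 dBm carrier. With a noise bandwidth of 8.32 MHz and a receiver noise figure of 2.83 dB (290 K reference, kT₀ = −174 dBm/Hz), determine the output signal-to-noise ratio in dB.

15.4 dB

Noise floor: N = −174 + 10 log₁₀(B) + NF
10 log₁₀(8.32×10⁶) = 69.2 dB
N = −174 + 69.2 + 2.83 = −101.97 dBm
SNR = P_sig − N = −86.6 − (−101.97) = 15.37 dB → 15.4 dB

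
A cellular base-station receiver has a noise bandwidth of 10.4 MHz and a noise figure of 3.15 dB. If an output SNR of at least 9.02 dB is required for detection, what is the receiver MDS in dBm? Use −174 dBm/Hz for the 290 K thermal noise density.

Sensitivity = −174 + 10 log₁₀(B) + NF + SNR_min
= −174 + 70.17 + 3.15 + 9.02
= −91.66 dBm → −91.7 dBm

−91.7 dBm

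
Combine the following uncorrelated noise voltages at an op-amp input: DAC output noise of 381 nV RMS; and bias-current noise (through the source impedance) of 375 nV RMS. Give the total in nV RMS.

535 nV

Uncorrelated sources add in power (mean-square): V_tot = √(ΣV_i²)
V_tot = √[(3.81×10⁻⁷)² + (3.75×10⁻⁷)²] = 5.35×10⁻⁷ V = 535 nV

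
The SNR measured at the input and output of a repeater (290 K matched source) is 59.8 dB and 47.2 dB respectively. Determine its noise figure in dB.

12.6 dB

NF (dB) = SNR_in(dB) − SNR_out(dB) when the source is at T₀
NF = 59.8 − 47.2 = 12.6 dB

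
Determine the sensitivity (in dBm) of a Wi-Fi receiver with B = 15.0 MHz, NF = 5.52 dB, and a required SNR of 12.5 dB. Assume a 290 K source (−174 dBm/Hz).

Sensitivity = −174 + 10 log₁₀(B) + NF + SNR_min
= −174 + 71.76 + 5.52 + 12.5
= −84.22 dBm → −84.2 dBm

−84.2 dBm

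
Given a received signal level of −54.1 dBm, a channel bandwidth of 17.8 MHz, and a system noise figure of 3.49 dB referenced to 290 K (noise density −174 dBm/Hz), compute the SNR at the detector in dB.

Noise floor: N = −174 + 10 log₁₀(B) + NF
10 log₁₀(1.78×10⁷) = 72.5 dB
N = −174 + 72.5 + 3.49 = −98.01 dBm
SNR = P_sig − N = −54.1 − (−98.01) = 43.91 dB → 43.9 dB

43.9 dB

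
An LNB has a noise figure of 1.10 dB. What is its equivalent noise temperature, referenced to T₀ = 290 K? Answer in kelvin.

F = 10^(1.10/10) = 1.28825
T_e = (F − 1)·T₀ = (1.28825 − 1) × 290 = 83.6 K

83.6 K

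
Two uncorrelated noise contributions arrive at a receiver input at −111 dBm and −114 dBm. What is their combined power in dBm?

−109.2 dBm

Convert to linear, add, convert back:
P₁ = 7.94×10⁻¹⁵ W, P₂ = 3.98×10⁻¹⁵ W
P_tot = 1.19×10⁻¹⁴ W → 10 log₁₀(P_tot / 10⁻³) = −109.2 dBm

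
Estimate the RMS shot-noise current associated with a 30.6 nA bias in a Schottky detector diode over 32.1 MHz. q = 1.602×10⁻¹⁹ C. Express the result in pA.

561 pA

I_n = √(2qI·B)
2qI·B = 2 × 1.602×10⁻¹⁹ × 3.06×10⁻⁸ × 3.21×10⁷ = 3.15×10⁻¹⁹ A²
I_n = √(3.15×10⁻¹⁹) = 5.61×10⁻¹⁰ A = 561 pA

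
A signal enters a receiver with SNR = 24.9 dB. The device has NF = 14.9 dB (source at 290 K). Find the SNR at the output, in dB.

By definition F = SNR_in/SNR_out, so in dB: SNR_out = SNR_in − NF
SNR_out = 24.9 − 14.9 = 10.0 dB

10.0 dB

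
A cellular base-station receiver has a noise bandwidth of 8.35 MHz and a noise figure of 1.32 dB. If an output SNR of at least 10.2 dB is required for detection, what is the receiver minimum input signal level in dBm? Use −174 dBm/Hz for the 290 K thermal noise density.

−93.3 dBm

Sensitivity = −174 + 10 log₁₀(B) + NF + SNR_min
= −174 + 69.22 + 1.32 + 10.2
= −93.26 dBm → −93.3 dBm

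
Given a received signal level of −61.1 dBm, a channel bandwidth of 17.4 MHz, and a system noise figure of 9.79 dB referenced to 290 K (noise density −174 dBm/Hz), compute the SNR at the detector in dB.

Noise floor: N = −174 + 10 log₁₀(B) + NF
10 log₁₀(1.74×10⁷) = 72.41 dB
N = −174 + 72.41 + 9.79 = −91.80 dBm
SNR = P_sig − N = −61.1 − (−91.80) = 30.70 dB → 30.7 dB

30.7 dB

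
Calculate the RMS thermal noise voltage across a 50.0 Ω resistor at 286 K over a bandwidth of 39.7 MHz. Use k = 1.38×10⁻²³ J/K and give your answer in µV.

V_n = √(4kTRB)
4kTRB = 4 × 1.38×10⁻²³ × 286 × 5.00×10¹ × 3.97×10⁷ = 3.13×10⁻¹¹ V²
V_n = √(3.13×10⁻¹¹) = 5.60×10⁻⁶ V = 5.60 µV

5.60 µV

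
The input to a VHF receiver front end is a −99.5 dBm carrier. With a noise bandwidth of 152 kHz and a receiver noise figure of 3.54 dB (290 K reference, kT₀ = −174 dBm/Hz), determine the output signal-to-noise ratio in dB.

Noise floor: N = −174 + 10 log₁₀(B) + NF
10 log₁₀(1.52×10⁵) = 51.82 dB
N = −174 + 51.82 + 3.54 = −118.64 dBm
SNR = P_sig − N = −99.5 − (−118.64) = 19.14 dB → 19.1 dB

19.1 dB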